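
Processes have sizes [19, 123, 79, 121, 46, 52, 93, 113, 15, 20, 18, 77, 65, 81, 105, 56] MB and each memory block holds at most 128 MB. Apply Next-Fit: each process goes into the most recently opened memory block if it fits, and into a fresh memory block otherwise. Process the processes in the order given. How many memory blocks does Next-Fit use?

Put 19 MB in memory block 1; 109 MB remain.
Put 123 MB in memory block 2; 5 MB remain.
Put 79 MB in memory block 3; 49 MB remain.
Put 121 MB in memory block 4; 7 MB remain.
Put 46 MB in memory block 5; 82 MB remain.
Put 52 MB in memory block 5; 30 MB remain.
Put 93 MB in memory block 6; 35 MB remain.
Put 113 MB in memory block 7; 15 MB remain.
Put 15 MB in memory block 7; 0 MB remain.
Put 20 MB in memory block 8; 108 MB remain.
Put 18 MB in memory block 8; 90 MB remain.
Put 77 MB in memory block 8; 13 MB remain.
Put 65 MB in memory block 9; 63 MB remain.
Put 81 MB in memory block 10; 47 MB remain.
Put 105 MB in memory block 11; 23 MB remain.
Put 56 MB in memory block 12; 72 MB remain.
Final memory blocks: [19] [123] [79] [121] [46,52] [93] [113,15] [20,18,77] [65] [81] [105] [56].

12 memory blocks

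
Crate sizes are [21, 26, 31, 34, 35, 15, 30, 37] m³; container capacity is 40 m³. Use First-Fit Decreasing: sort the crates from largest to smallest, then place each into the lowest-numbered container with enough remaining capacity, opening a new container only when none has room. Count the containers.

7

Sorted descending: 37, 35, 34, 31, 30, 26, 21, 15.
Put 37 m³ in container 1; 3 m³ remain.
Put 35 m³ in container 2; 5 m³ remain.
Put 34 m³ in container 3; 6 m³ remain.
Put 31 m³ in container 4; 9 m³ remain.
Put 30 m³ in container 5; 10 m³ remain.
Put 26 m³ in container 6; 14 m³ remain.
Put 21 m³ in container 7; 19 m³ remain.
Put 15 m³ in container 7; 4 m³ remain.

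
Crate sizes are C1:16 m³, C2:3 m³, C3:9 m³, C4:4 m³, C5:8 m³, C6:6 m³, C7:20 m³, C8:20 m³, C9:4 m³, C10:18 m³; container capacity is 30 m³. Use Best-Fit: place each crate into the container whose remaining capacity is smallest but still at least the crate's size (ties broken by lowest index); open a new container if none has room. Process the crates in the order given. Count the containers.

container 1: place C1 (16 m³), 14 m³ left
container 1: place C2 (3 m³), 11 m³ left
container 1: place C3 (9 m³), 2 m³ left
container 2: place C4 (4 m³), 26 m³ left
container 2: place C5 (8 m³), 18 m³ left
container 2: place C6 (6 m³), 12 m³ left
container 3: place C7 (20 m³), 10 m³ left
container 4: place C8 (20 m³), 10 m³ left
container 3: place C9 (4 m³), 6 m³ left
container 5: place C10 (18 m³), 12 m³ left

5 containers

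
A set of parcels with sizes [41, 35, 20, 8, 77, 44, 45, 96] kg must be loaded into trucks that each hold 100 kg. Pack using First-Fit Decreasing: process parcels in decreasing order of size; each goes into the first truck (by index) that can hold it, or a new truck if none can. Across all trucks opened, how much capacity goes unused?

34

Sorted descending: 96, 77, 45, 44, 41, 35, 20, 8.
Put 96 kg in truck 1; 4 kg remain.
Put 77 kg in truck 2; 23 kg remain.
Put 45 kg in truck 3; 55 kg remain.
Put 44 kg in truck 3; 11 kg remain.
Put 41 kg in truck 4; 59 kg remain.
Put 35 kg in truck 4; 24 kg remain.
Put 20 kg in truck 2; 3 kg remain.
Put 8 kg in truck 3; 3 kg remain.
4 trucks × 100 kg = 400 kg; used 366 kg; unused 34 kg.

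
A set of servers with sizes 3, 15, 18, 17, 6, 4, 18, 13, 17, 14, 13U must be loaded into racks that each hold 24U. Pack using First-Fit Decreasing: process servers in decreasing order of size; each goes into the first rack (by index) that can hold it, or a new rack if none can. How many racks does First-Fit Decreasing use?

Sorted descending: 18, 18, 17, 17, 15, 14, 13, 13, 6, 4, 3.
18U → rack 1 (remaining 6U)
18U → rack 2 (remaining 6U)
17U → rack 3 (remaining 7U)
17U → rack 4 (remaining 7U)
15U → rack 5 (remaining 9U)
14U → rack 6 (remaining 10U)
13U → rack 7 (remaining 11U)
13U → rack 8 (remaining 11U)
6U → rack 1 (remaining 0U)
4U → rack 2 (remaining 2U)
3U → rack 3 (remaining 4U)
Final racks: [18,6] [18,4] [17,3] [17] [15] [14] [13] [13].

8 racks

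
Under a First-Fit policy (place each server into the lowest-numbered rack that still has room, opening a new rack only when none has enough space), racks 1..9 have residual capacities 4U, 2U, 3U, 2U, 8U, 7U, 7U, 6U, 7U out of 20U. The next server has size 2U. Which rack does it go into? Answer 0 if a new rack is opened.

Racks with room: rack 1 (4U), rack 2 (2U), rack 3 (3U), rack 4 (2U), rack 5 (8U), rack 6 (7U), rack 7 (7U), rack 8 (6U), rack 9 (7U).
The first with room is rack 1.

1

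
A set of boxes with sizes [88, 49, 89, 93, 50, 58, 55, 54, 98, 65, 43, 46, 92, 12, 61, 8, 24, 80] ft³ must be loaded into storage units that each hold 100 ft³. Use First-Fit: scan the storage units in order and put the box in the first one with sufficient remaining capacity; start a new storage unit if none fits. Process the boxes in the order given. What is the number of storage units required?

88 ft³ → storage unit 1 (remaining 12 ft³)
49 ft³ → storage unit 2 (remaining 51 ft³)
89 ft³ → storage unit 3 (remaining 11 ft³)
93 ft³ → storage unit 4 (remaining 7 ft³)
50 ft³ → storage unit 2 (remaining 1 ft³)
58 ft³ → storage unit 5 (remaining 42 ft³)
55 ft³ → storage unit 6 (remaining 45 ft³)
54 ft³ → storage unit 7 (remaining 46 ft³)
98 ft³ → storage unit 8 (remaining 2 ft³)
65 ft³ → storage unit 9 (remaining 35 ft³)
43 ft³ → storage unit 6 (remaining 2 ft³)
46 ft³ → storage unit 7 (remaining 0 ft³)
92 ft³ → storage unit 10 (remaining 8 ft³)
12 ft³ → storage unit 1 (remaining 0 ft³)
61 ft³ → storage unit 11 (remaining 39 ft³)
8 ft³ → storage unit 3 (remaining 3 ft³)
24 ft³ → storage unit 5 (remaining 18 ft³)
80 ft³ → storage unit 12 (remaining 20 ft³)

12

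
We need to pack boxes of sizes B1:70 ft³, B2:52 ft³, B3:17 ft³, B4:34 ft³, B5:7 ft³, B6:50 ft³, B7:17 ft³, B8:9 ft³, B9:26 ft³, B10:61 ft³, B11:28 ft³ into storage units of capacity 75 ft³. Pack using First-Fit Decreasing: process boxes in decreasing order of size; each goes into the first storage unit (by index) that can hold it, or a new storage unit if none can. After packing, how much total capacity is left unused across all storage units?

79

Sorted descending: 70, 61, 52, 50, 34, 28, 26, 17, 17, 9, 7.
Put 70 ft³ in storage unit 1; 5 ft³ remain.
Put 61 ft³ in storage unit 2; 14 ft³ remain.
Put 52 ft³ in storage unit 3; 23 ft³ remain.
Put 50 ft³ in storage unit 4; 25 ft³ remain.
Put 34 ft³ in storage unit 5; 41 ft³ remain.
Put 28 ft³ in storage unit 5; 13 ft³ remain.
Put 26 ft³ in storage unit 6; 49 ft³ remain.
Put 17 ft³ in storage unit 3; 6 ft³ remain.
Put 17 ft³ in storage unit 4; 8 ft³ remain.
Put 9 ft³ in storage unit 2; 5 ft³ remain.
Put 7 ft³ in storage unit 4; 1 ft³ remain.
6 storage units × 75 ft³ = 450 ft³; used 371 ft³; unused 79 ft³.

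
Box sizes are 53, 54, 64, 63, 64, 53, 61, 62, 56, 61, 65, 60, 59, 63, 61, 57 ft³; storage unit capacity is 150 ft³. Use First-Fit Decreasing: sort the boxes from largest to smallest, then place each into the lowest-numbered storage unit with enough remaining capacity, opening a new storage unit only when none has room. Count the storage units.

8 storage units

Sorted descending: 65, 64, 64, 63, 63, 62, 61, 61, 61, 60, 59, 57, 56, 54, 53, 53.
65 ft³ → storage unit 1 (remaining 85 ft³)
64 ft³ → storage unit 1 (remaining 21 ft³)
64 ft³ → storage unit 2 (remaining 86 ft³)
63 ft³ → storage unit 2 (remaining 23 ft³)
63 ft³ → storage unit 3 (remaining 87 ft³)
62 ft³ → storage unit 3 (remaining 25 ft³)
61 ft³ → storage unit 4 (remaining 89 ft³)
61 ft³ → storage unit 4 (remaining 28 ft³)
61 ft³ → storage unit 5 (remaining 89 ft³)
60 ft³ → storage unit 5 (remaining 29 ft³)
59 ft³ → storage unit 6 (remaining 91 ft³)
57 ft³ → storage unit 6 (remaining 34 ft³)
56 ft³ → storage unit 7 (remaining 94 ft³)
54 ft³ → storage unit 7 (remaining 40 ft³)
53 ft³ → storage unit 8 (remaining 97 ft³)
53 ft³ → storage unit 8 (remaining 44 ft³)
Final storage units: [65,64] [64,63] [63,62] [61,61] [61,60] [59,57] [56,54] [53,53].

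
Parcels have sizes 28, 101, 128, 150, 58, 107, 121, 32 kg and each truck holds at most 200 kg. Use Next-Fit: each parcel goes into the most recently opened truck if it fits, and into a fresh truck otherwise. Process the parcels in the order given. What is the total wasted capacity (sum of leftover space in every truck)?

28 kg → truck 1 (remaining 172 kg)
101 kg → truck 1 (remaining 71 kg)
128 kg → truck 2 (remaining 72 kg)
150 kg → truck 3 (remaining 50 kg)
58 kg → truck 4 (remaining 142 kg)
107 kg → truck 4 (remaining 35 kg)
121 kg → truck 5 (remaining 79 kg)
32 kg → truck 5 (remaining 47 kg)
5 trucks × 200 kg = 1000 kg; used 725 kg; unused 275 kg.

275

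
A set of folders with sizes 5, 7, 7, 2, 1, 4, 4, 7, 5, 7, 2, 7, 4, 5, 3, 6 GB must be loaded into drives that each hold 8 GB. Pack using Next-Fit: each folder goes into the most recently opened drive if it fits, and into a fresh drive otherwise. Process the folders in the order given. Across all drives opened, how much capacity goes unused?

28

5 GB → drive 1 (remaining 3 GB)
7 GB → drive 2 (remaining 1 GB)
7 GB → drive 3 (remaining 1 GB)
2 GB → drive 4 (remaining 6 GB)
1 GB → drive 4 (remaining 5 GB)
4 GB → drive 4 (remaining 1 GB)
4 GB → drive 5 (remaining 4 GB)
7 GB → drive 6 (remaining 1 GB)
5 GB → drive 7 (remaining 3 GB)
7 GB → drive 8 (remaining 1 GB)
2 GB → drive 9 (remaining 6 GB)
7 GB → drive 10 (remaining 1 GB)
4 GB → drive 11 (remaining 4 GB)
5 GB → drive 12 (remaining 3 GB)
3 GB → drive 12 (remaining 0 GB)
6 GB → drive 13 (remaining 2 GB)
13 drives × 8 GB = 104 GB; used 76 GB; unused 28 GB.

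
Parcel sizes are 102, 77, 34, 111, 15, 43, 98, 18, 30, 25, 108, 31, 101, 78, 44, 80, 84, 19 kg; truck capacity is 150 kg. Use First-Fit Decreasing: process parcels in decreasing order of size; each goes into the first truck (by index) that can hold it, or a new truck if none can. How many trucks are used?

Sorted descending: 111, 108, 102, 101, 98, 84, 80, 78, 77, 44, 43, 34, 31, 30, 25, 19, 18, 15.
truck 1: place 111 kg, 39 kg left
truck 2: place 108 kg, 42 kg left
truck 3: place 102 kg, 48 kg left
truck 4: place 101 kg, 49 kg left
truck 5: place 98 kg, 52 kg left
truck 6: place 84 kg, 66 kg left
truck 7: place 80 kg, 70 kg left
truck 8: place 78 kg, 72 kg left
truck 9: place 77 kg, 73 kg left
truck 3: place 44 kg, 4 kg left
truck 4: place 43 kg, 6 kg left
truck 1: place 34 kg, 5 kg left
truck 2: place 31 kg, 11 kg left
truck 5: place 30 kg, 22 kg left
truck 6: place 25 kg, 41 kg left
truck 5: place 19 kg, 3 kg left
truck 6: place 18 kg, 23 kg left
truck 6: place 15 kg, 8 kg left

9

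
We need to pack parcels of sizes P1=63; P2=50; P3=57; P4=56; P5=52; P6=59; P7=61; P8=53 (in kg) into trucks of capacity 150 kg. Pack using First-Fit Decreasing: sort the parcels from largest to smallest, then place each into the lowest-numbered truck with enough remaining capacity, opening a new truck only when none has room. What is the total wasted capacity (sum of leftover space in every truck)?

149

Sorted descending: 63, 61, 59, 57, 56, 53, 52, 50.
truck 1: place 63 kg, 87 kg left
truck 1: place 61 kg, 26 kg left
truck 2: place 59 kg, 91 kg left
truck 2: place 57 kg, 34 kg left
truck 3: place 56 kg, 94 kg left
truck 3: place 53 kg, 41 kg left
truck 4: place 52 kg, 98 kg left
truck 4: place 50 kg, 48 kg left
4 trucks × 150 kg = 600 kg; used 451 kg; unused 149 kg.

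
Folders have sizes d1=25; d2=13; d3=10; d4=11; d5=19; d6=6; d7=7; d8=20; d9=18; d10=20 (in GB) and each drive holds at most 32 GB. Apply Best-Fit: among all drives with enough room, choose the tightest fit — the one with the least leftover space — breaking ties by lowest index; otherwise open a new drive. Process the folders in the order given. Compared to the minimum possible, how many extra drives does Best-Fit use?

1

Best-Fit: [25,6] [13,10,7] [11,19] [20] [18] [20] → 6 drives.
Total size 149 GB; any packing needs at least ⌈149/32⌉ = 5 drives.
An optimal packing achieves that bound: [25,7] [20,11] [20,10] [19,13] [18,6] → 5 drives.
Excess: 6 − 5 = 1.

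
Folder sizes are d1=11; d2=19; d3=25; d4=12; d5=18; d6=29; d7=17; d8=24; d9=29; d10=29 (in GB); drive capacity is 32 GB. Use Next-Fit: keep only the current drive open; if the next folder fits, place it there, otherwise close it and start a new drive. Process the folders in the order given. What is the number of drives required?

8 drives

Put d1 (11 GB) in drive 1; 21 GB remain.
Put d2 (19 GB) in drive 1; 2 GB remain.
Put d3 (25 GB) in drive 2; 7 GB remain.
Put d4 (12 GB) in drive 3; 20 GB remain.
Put d5 (18 GB) in drive 3; 2 GB remain.
Put d6 (29 GB) in drive 4; 3 GB remain.
Put d7 (17 GB) in drive 5; 15 GB remain.
Put d8 (24 GB) in drive 6; 8 GB remain.
Put d9 (29 GB) in drive 7; 3 GB remain.
Put d10 (29 GB) in drive 8; 3 GB remain.
Final drives: [11,19] [25] [12,18] [29] [17] [24] [29] [29].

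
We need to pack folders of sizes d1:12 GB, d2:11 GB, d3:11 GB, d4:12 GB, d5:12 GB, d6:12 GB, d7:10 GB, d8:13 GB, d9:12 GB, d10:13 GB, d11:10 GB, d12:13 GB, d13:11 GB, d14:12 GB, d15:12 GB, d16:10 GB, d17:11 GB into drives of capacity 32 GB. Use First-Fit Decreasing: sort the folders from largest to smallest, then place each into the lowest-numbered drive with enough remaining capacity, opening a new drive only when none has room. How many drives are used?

8 drives

Sorted descending: 13, 13, 13, 12, 12, 12, 12, 12, 12, 12, 11, 11, 11, 11, 10, 10, 10.
Put 13 GB in drive 1; 19 GB remain.
Put 13 GB in drive 1; 6 GB remain.
Put 13 GB in drive 2; 19 GB remain.
Put 12 GB in drive 2; 7 GB remain.
Put 12 GB in drive 3; 20 GB remain.
Put 12 GB in drive 3; 8 GB remain.
Put 12 GB in drive 4; 20 GB remain.
Put 12 GB in drive 4; 8 GB remain.
Put 12 GB in drive 5; 20 GB remain.
Put 12 GB in drive 5; 8 GB remain.
Put 11 GB in drive 6; 21 GB remain.
Put 11 GB in drive 6; 10 GB remain.
Put 11 GB in drive 7; 21 GB remain.
Put 11 GB in drive 7; 10 GB remain.
Put 10 GB in drive 6; 0 GB remain.
Put 10 GB in drive 7; 0 GB remain.
Put 10 GB in drive 8; 22 GB remain.
Final drives: [13,13] [13,12] [12,12] [12,12] [12,12] [11,11,10] [11,11,10] [10].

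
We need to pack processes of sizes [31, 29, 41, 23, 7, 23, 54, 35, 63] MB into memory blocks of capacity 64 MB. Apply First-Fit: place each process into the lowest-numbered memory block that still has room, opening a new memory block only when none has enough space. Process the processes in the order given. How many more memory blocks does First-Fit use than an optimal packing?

First-Fit: [31,29] [41,23] [7,23] [54] [35] [63] → 6 memory blocks.
Total size 306 MB; any packing needs at least ⌈306/64⌉ = 5 memory blocks.
An optimal packing achieves that bound: [63] [54,7] [41,23] [35,29] [31,23] → 5 memory blocks.
Excess: 6 − 5 = 1.

1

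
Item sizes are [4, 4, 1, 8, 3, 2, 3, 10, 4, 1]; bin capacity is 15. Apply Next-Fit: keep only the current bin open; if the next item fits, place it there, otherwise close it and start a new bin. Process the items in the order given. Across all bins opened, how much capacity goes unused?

20

bin 1: place 4, 11 left
bin 1: place 4, 7 left
bin 1: place 1, 6 left
bin 2: place 8, 7 left
bin 2: place 3, 4 left
bin 2: place 2, 2 left
bin 3: place 3, 12 left
bin 3: place 10, 2 left
bin 4: place 4, 11 left
bin 4: place 1, 10 left
4 bins × 15 = 60; used 40; unused 20.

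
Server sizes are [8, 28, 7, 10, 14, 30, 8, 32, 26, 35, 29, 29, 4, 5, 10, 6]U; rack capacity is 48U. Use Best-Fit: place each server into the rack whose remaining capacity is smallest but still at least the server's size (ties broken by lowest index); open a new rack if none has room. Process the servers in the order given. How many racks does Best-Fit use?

rack 1: place 8U, 40U left
rack 1: place 28U, 12U left
rack 1: place 7U, 5U left
rack 2: place 10U, 38U left
rack 2: place 14U, 24U left
rack 3: place 30U, 18U left
rack 3: place 8U, 10U left
rack 4: place 32U, 16U left
rack 5: place 26U, 22U left
rack 6: place 35U, 13U left
rack 7: place 29U, 19U left
rack 8: place 29U, 19U left
rack 1: place 4U, 1U left
rack 3: place 5U, 5U left
rack 6: place 10U, 3U left
rack 4: place 6U, 10U left

8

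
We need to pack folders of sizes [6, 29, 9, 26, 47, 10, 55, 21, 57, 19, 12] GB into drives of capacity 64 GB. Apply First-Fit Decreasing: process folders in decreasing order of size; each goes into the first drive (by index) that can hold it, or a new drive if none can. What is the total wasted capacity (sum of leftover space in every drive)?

29

Sorted descending: 57, 55, 47, 29, 26, 21, 19, 12, 10, 9, 6.
Put 57 GB in drive 1; 7 GB remain.
Put 55 GB in drive 2; 9 GB remain.
Put 47 GB in drive 3; 17 GB remain.
Put 29 GB in drive 4; 35 GB remain.
Put 26 GB in drive 4; 9 GB remain.
Put 21 GB in drive 5; 43 GB remain.
Put 19 GB in drive 5; 24 GB remain.
Put 12 GB in drive 3; 5 GB remain.
Put 10 GB in drive 5; 14 GB remain.
Put 9 GB in drive 2; 0 GB remain.
Put 6 GB in drive 1; 1 GB remain.
5 drives × 64 GB = 320 GB; used 291 GB; unused 29 GB.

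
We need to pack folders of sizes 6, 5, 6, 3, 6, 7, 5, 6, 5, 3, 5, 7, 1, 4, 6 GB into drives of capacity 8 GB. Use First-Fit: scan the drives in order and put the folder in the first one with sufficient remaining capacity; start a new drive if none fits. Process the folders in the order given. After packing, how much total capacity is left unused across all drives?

drive 1: place 6 GB, 2 GB left
drive 2: place 5 GB, 3 GB left
drive 3: place 6 GB, 2 GB left
drive 2: place 3 GB, 0 GB left
drive 4: place 6 GB, 2 GB left
drive 5: place 7 GB, 1 GB left
drive 6: place 5 GB, 3 GB left
drive 7: place 6 GB, 2 GB left
drive 8: place 5 GB, 3 GB left
drive 6: place 3 GB, 0 GB left
drive 9: place 5 GB, 3 GB left
drive 10: place 7 GB, 1 GB left
drive 1: place 1 GB, 1 GB left
drive 11: place 4 GB, 4 GB left
drive 12: place 6 GB, 2 GB left
12 drives × 8 GB = 96 GB; used 75 GB; unused 21 GB.

21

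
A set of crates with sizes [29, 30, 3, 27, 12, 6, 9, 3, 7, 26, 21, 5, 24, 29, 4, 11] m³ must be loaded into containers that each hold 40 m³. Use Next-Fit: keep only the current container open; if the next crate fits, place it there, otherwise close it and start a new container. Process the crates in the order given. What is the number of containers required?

9 containers

Put 29 m³ in container 1; 11 m³ remain.
Put 30 m³ in container 2; 10 m³ remain.
Put 3 m³ in container 2; 7 m³ remain.
Put 27 m³ in container 3; 13 m³ remain.
Put 12 m³ in container 3; 1 m³ remain.
Put 6 m³ in container 4; 34 m³ remain.
Put 9 m³ in container 4; 25 m³ remain.
Put 3 m³ in container 4; 22 m³ remain.
Put 7 m³ in container 4; 15 m³ remain.
Put 26 m³ in container 5; 14 m³ remain.
Put 21 m³ in container 6; 19 m³ remain.
Put 5 m³ in container 6; 14 m³ remain.
Put 24 m³ in container 7; 16 m³ remain.
Put 29 m³ in container 8; 11 m³ remain.
Put 4 m³ in container 8; 7 m³ remain.
Put 11 m³ in container 9; 29 m³ remain.
Final containers: [29] [30,3] [27,12] [6,9,3,7] [26] [21,5] [24] [29,4] [11].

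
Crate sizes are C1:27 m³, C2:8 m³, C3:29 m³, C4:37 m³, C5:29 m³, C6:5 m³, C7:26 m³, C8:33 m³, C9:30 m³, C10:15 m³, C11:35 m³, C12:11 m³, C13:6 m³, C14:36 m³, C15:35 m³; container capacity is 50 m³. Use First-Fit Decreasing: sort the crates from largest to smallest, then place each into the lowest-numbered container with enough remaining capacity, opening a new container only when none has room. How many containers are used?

Sorted descending: 37, 36, 35, 35, 33, 30, 29, 29, 27, 26, 15, 11, 8, 6, 5.
container 1: place 37 m³, 13 m³ left
container 2: place 36 m³, 14 m³ left
container 3: place 35 m³, 15 m³ left
container 4: place 35 m³, 15 m³ left
container 5: place 33 m³, 17 m³ left
container 6: place 30 m³, 20 m³ left
container 7: place 29 m³, 21 m³ left
container 8: place 29 m³, 21 m³ left
container 9: place 27 m³, 23 m³ left
container 10: place 26 m³, 24 m³ left
container 3: place 15 m³, 0 m³ left
container 1: place 11 m³, 2 m³ left
container 2: place 8 m³, 6 m³ left
container 2: place 6 m³, 0 m³ left
container 4: place 5 m³, 10 m³ left
Final containers: [37,11] [36,8,6] [35,15] [35,5] [33] [30] [29] [29] [27] [26].

10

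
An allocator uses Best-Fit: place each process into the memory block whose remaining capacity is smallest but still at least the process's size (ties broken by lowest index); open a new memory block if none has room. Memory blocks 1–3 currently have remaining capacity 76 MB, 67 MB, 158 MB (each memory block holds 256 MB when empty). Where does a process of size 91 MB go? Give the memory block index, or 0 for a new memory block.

Memory blocks with room: memory block 3 (158 MB).
Tightest fit is memory block 3 with 158 MB free.

3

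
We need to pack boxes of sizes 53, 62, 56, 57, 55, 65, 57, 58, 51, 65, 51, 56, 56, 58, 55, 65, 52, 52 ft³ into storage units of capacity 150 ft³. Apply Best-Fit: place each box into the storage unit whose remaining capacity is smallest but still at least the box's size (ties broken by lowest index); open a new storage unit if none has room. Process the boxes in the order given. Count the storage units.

Put 53 ft³ in storage unit 1; 97 ft³ remain.
Put 62 ft³ in storage unit 1; 35 ft³ remain.
Put 56 ft³ in storage unit 2; 94 ft³ remain.
Put 57 ft³ in storage unit 2; 37 ft³ remain.
Put 55 ft³ in storage unit 3; 95 ft³ remain.
Put 65 ft³ in storage unit 3; 30 ft³ remain.
Put 57 ft³ in storage unit 4; 93 ft³ remain.
Put 58 ft³ in storage unit 4; 35 ft³ remain.
Put 51 ft³ in storage unit 5; 99 ft³ remain.
Put 65 ft³ in storage unit 5; 34 ft³ remain.
Put 51 ft³ in storage unit 6; 99 ft³ remain.
Put 56 ft³ in storage unit 6; 43 ft³ remain.
Put 56 ft³ in storage unit 7; 94 ft³ remain.
Put 58 ft³ in storage unit 7; 36 ft³ remain.
Put 55 ft³ in storage unit 8; 95 ft³ remain.
Put 65 ft³ in storage unit 8; 30 ft³ remain.
Put 52 ft³ in storage unit 9; 98 ft³ remain.
Put 52 ft³ in storage unit 9; 46 ft³ remain.

9 storage units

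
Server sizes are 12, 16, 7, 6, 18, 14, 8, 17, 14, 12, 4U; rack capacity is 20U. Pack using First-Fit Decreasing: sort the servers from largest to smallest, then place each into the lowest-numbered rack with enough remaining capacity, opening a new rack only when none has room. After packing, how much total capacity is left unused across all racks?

Sorted descending: 18, 17, 16, 14, 14, 12, 12, 8, 7, 6, 4.
Put 18U in rack 1; 2U remain.
Put 17U in rack 2; 3U remain.
Put 16U in rack 3; 4U remain.
Put 14U in rack 4; 6U remain.
Put 14U in rack 5; 6U remain.
Put 12U in rack 6; 8U remain.
Put 12U in rack 7; 8U remain.
Put 8U in rack 6; 0U remain.
Put 7U in rack 7; 1U remain.
Put 6U in rack 4; 0U remain.
Put 4U in rack 3; 0U remain.
7 racks × 20U = 140U; used 128U; unused 12U.

12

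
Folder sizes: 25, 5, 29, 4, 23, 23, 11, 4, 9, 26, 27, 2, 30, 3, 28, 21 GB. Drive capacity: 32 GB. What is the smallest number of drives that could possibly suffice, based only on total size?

Total size = 25 + 5 + 29 + 4 + 23 + 23 + 11 + 4 + 9 + 26 + 27 + 2 + 30 + 3 + 28 + 21 = 270 GB.
⌈270 / 32⌉ = 9.

9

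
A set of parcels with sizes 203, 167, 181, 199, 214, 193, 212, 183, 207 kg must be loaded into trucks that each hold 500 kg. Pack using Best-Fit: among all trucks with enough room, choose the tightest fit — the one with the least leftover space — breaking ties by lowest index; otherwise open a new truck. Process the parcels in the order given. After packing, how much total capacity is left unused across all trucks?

741

Put 203 kg in truck 1; 297 kg remain.
Put 167 kg in truck 1; 130 kg remain.
Put 181 kg in truck 2; 319 kg remain.
Put 199 kg in truck 2; 120 kg remain.
Put 214 kg in truck 3; 286 kg remain.
Put 193 kg in truck 3; 93 kg remain.
Put 212 kg in truck 4; 288 kg remain.
Put 183 kg in truck 4; 105 kg remain.
Put 207 kg in truck 5; 293 kg remain.
5 trucks × 500 kg = 2500 kg; used 1759 kg; unused 741 kg.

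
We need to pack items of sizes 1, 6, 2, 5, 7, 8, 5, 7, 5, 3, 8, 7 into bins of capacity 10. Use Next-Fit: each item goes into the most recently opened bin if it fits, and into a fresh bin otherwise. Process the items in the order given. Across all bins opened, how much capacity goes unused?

1 → bin 1 (remaining 9)
6 → bin 1 (remaining 3)
2 → bin 1 (remaining 1)
5 → bin 2 (remaining 5)
7 → bin 3 (remaining 3)
8 → bin 4 (remaining 2)
5 → bin 5 (remaining 5)
7 → bin 6 (remaining 3)
5 → bin 7 (remaining 5)
3 → bin 7 (remaining 2)
8 → bin 8 (remaining 2)
7 → bin 9 (remaining 3)
9 bins × 10 = 90; used 64; unused 26.

26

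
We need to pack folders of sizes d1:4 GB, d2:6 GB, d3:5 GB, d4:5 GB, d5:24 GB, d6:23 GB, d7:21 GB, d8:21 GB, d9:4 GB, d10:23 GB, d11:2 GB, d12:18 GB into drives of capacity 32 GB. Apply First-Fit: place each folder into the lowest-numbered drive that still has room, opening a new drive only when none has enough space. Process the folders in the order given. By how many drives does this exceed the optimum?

1

First-Fit: [4,6,5,5,4,2] [24] [23] [21] [21] [23] [18] → 7 drives.
6 folders exceed 16 GB (half the capacity), and no two of those can share a drive, so at least 6 drives are needed.
An optimal packing achieves that bound: [24,6,2] [23,5,4] [23,5,4] [21] [21] [18] → 6 drives.
Excess: 7 − 6 = 1.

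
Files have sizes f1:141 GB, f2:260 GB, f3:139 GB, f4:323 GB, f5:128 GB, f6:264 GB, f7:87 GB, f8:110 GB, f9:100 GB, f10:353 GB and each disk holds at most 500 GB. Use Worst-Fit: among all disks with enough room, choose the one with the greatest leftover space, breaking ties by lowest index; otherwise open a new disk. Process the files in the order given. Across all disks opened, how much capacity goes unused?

595

disk 1: place f1 (141 GB), 359 GB left
disk 1: place f2 (260 GB), 99 GB left
disk 2: place f3 (139 GB), 361 GB left
disk 2: place f4 (323 GB), 38 GB left
disk 3: place f5 (128 GB), 372 GB left
disk 3: place f6 (264 GB), 108 GB left
disk 3: place f7 (87 GB), 21 GB left
disk 4: place f8 (110 GB), 390 GB left
disk 4: place f9 (100 GB), 290 GB left
disk 5: place f10 (353 GB), 147 GB left
5 disks × 500 GB = 2500 GB; used 1905 GB; unused 595 GB.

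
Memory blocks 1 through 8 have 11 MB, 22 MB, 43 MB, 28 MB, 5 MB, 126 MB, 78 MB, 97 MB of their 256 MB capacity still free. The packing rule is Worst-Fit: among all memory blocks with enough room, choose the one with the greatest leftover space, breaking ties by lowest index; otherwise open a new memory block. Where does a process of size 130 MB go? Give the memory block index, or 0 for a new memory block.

0

No memory block has ≥ 130 MB free, so a new memory block is opened.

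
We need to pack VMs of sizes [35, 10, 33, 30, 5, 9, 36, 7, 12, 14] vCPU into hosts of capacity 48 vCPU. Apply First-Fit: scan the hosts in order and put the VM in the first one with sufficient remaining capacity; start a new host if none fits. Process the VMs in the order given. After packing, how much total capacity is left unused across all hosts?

host 1: place 35 vCPU, 13 vCPU left
host 1: place 10 vCPU, 3 vCPU left
host 2: place 33 vCPU, 15 vCPU left
host 3: place 30 vCPU, 18 vCPU left
host 2: place 5 vCPU, 10 vCPU left
host 2: place 9 vCPU, 1 vCPU left
host 4: place 36 vCPU, 12 vCPU left
host 3: place 7 vCPU, 11 vCPU left
host 4: place 12 vCPU, 0 vCPU left
host 5: place 14 vCPU, 34 vCPU left
5 hosts × 48 vCPU = 240 vCPU; used 191 vCPU; unused 49 vCPU.

49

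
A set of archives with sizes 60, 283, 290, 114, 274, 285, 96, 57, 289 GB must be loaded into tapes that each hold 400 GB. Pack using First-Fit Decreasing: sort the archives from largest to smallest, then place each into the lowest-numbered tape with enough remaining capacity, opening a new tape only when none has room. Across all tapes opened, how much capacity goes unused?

252

Sorted descending: 290, 289, 285, 283, 274, 114, 96, 60, 57.
Put 290 GB in tape 1; 110 GB remain.
Put 289 GB in tape 2; 111 GB remain.
Put 285 GB in tape 3; 115 GB remain.
Put 283 GB in tape 4; 117 GB remain.
Put 274 GB in tape 5; 126 GB remain.
Put 114 GB in tape 3; 1 GB remain.
Put 96 GB in tape 1; 14 GB remain.
Put 60 GB in tape 2; 51 GB remain.
Put 57 GB in tape 4; 60 GB remain.
5 tapes × 400 GB = 2000 GB; used 1748 GB; unused 252 GB.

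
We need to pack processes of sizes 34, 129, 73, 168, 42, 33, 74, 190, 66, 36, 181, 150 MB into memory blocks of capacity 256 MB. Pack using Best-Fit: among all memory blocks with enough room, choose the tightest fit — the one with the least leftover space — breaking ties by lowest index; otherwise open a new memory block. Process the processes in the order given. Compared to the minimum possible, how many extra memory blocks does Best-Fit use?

1

Best-Fit: [34,129,73] [168,42,33] [74,36] [190,66] [181] [150] → 6 memory blocks.
Total size 1176 MB; any packing needs at least ⌈1176/256⌉ = 5 memory blocks.
An optimal packing achieves that bound: [190,66] [181,74] [168,73] [150,42,36] [129,34,33] → 5 memory blocks.
Excess: 6 − 5 = 1.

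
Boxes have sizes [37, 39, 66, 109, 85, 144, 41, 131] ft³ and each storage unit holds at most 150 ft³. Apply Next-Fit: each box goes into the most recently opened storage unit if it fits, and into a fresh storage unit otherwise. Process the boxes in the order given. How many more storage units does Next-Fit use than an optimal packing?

1

Next-Fit: [37,39,66] [109] [85] [144] [41] [131] → 6 storage units.
Total size 652 ft³; any packing needs at least ⌈652/150⌉ = 5 storage units.
An optimal packing achieves that bound: [144] [131] [109,41] [85,39] [66,37] → 5 storage units.
Excess: 6 − 5 = 1.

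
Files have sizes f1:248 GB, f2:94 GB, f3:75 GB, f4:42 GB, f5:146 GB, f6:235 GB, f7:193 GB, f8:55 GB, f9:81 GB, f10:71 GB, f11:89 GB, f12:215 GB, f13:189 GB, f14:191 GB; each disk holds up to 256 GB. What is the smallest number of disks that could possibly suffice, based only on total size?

Total size = 248 + 94 + 75 + 42 + 146 + 235 + 193 + 55 + 81 + 71 + 89 + 215 + 189 + 191 = 1924 GB.
⌈1924 / 256⌉ = 8.

8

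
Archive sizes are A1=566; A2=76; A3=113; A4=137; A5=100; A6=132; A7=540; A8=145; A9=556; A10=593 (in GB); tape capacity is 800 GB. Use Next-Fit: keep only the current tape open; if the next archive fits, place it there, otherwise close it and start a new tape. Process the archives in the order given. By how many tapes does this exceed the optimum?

Next-Fit: [566,76,113] [137,100,132] [540,145] [556] [593] → 5 tapes.
Total size 2958 GB; any packing needs at least ⌈2958/800⌉ = 4 tapes.
An optimal packing achieves that bound: [593,145] [566,137,76] [556,132,100] [540,113] → 4 tapes.
Excess: 5 − 4 = 1.

1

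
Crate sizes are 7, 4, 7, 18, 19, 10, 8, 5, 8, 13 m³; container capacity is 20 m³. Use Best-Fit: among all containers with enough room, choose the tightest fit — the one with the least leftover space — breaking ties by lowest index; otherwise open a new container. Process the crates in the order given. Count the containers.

6 containers

7 m³ → container 1 (remaining 13 m³)
4 m³ → container 1 (remaining 9 m³)
7 m³ → container 1 (remaining 2 m³)
18 m³ → container 2 (remaining 2 m³)
19 m³ → container 3 (remaining 1 m³)
10 m³ → container 4 (remaining 10 m³)
8 m³ → container 4 (remaining 2 m³)
5 m³ → container 5 (remaining 15 m³)
8 m³ → container 5 (remaining 7 m³)
13 m³ → container 6 (remaining 7 m³)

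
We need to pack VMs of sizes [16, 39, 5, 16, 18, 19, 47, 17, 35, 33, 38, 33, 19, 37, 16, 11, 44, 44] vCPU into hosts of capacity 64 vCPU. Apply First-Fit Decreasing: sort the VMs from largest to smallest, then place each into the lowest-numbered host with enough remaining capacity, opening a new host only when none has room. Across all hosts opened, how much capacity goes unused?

89

Sorted descending: 47, 44, 44, 39, 38, 37, 35, 33, 33, 19, 19, 18, 17, 16, 16, 16, 11, 5.
Put 47 vCPU in host 1; 17 vCPU remain.
Put 44 vCPU in host 2; 20 vCPU remain.
Put 44 vCPU in host 3; 20 vCPU remain.
Put 39 vCPU in host 4; 25 vCPU remain.
Put 38 vCPU in host 5; 26 vCPU remain.
Put 37 vCPU in host 6; 27 vCPU remain.
Put 35 vCPU in host 7; 29 vCPU remain.
Put 33 vCPU in host 8; 31 vCPU remain.
Put 33 vCPU in host 9; 31 vCPU remain.
Put 19 vCPU in host 2; 1 vCPU remain.
Put 19 vCPU in host 3; 1 vCPU remain.
Put 18 vCPU in host 4; 7 vCPU remain.
Put 17 vCPU in host 1; 0 vCPU remain.
Put 16 vCPU in host 5; 10 vCPU remain.
Put 16 vCPU in host 6; 11 vCPU remain.
Put 16 vCPU in host 7; 13 vCPU remain.
Put 11 vCPU in host 6; 0 vCPU remain.
Put 5 vCPU in host 4; 2 vCPU remain.
9 hosts × 64 vCPU = 576 vCPU; used 487 vCPU; unused 89 vCPU.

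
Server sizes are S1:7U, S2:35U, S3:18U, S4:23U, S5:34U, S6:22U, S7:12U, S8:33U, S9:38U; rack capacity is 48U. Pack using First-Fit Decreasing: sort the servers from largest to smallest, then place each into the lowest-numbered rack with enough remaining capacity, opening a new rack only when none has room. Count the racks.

Sorted descending: 38, 35, 34, 33, 23, 22, 18, 12, 7.
38U → rack 1 (remaining 10U)
35U → rack 2 (remaining 13U)
34U → rack 3 (remaining 14U)
33U → rack 4 (remaining 15U)
23U → rack 5 (remaining 25U)
22U → rack 5 (remaining 3U)
18U → rack 6 (remaining 30U)
12U → rack 2 (remaining 1U)
7U → rack 1 (remaining 3U)
Final racks: [38,7] [35,12] [34] [33] [23,22] [18].

6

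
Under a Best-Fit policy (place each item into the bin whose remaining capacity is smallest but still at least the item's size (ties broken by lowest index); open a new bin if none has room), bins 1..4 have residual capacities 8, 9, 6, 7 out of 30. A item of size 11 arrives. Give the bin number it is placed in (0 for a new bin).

0

No bin has ≥ 11 free, so a new bin is opened.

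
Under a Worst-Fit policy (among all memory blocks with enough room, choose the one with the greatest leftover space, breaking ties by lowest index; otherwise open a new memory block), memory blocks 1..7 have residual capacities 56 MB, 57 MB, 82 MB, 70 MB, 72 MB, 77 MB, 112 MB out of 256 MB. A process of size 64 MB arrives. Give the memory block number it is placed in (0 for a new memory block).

Memory blocks with room: memory block 3 (82 MB), memory block 4 (70 MB), memory block 5 (72 MB), memory block 6 (77 MB), memory block 7 (112 MB).
Most room is memory block 7 with 112 MB free.

7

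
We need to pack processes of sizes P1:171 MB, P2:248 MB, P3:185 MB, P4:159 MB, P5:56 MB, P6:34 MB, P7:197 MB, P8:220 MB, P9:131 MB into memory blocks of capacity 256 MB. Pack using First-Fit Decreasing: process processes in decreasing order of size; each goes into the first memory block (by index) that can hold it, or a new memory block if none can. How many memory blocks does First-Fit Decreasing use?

Sorted descending: 248, 220, 197, 185, 171, 159, 131, 56, 34.
memory block 1: place 248 MB, 8 MB left
memory block 2: place 220 MB, 36 MB left
memory block 3: place 197 MB, 59 MB left
memory block 4: place 185 MB, 71 MB left
memory block 5: place 171 MB, 85 MB left
memory block 6: place 159 MB, 97 MB left
memory block 7: place 131 MB, 125 MB left
memory block 3: place 56 MB, 3 MB left
memory block 2: place 34 MB, 2 MB left

7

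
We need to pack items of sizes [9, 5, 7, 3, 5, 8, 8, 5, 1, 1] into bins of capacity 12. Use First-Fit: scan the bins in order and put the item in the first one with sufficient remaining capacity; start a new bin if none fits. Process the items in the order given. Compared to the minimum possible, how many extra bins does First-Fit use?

0

First-Fit: [9,3] [5,7] [5,5,1,1] [8] [8] → 5 bins.
Total size 52; any packing needs at least ⌈52/12⌉ = 5 bins.
So 5 is already optimal.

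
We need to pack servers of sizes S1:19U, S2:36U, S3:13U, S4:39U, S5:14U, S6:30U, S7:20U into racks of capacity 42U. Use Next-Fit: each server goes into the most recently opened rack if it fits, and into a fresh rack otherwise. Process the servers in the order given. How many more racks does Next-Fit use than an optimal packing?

2

Next-Fit: [19] [36] [13] [39] [14] [30] [20] → 7 racks.
Total size 171U; any packing needs at least ⌈171/42⌉ = 5 racks.
An optimal packing achieves that bound: [39] [36] [30] [20,19] [14,13] → 5 racks.
Excess: 7 − 5 = 2.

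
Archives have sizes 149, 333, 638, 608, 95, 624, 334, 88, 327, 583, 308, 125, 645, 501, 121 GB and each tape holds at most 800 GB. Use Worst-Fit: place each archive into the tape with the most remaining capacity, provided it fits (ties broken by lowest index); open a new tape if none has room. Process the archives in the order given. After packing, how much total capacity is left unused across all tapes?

149 GB → tape 1 (remaining 651 GB)
333 GB → tape 1 (remaining 318 GB)
638 GB → tape 2 (remaining 162 GB)
608 GB → tape 3 (remaining 192 GB)
95 GB → tape 1 (remaining 223 GB)
624 GB → tape 4 (remaining 176 GB)
334 GB → tape 5 (remaining 466 GB)
88 GB → tape 5 (remaining 378 GB)
327 GB → tape 5 (remaining 51 GB)
583 GB → tape 6 (remaining 217 GB)
308 GB → tape 7 (remaining 492 GB)
125 GB → tape 7 (remaining 367 GB)
645 GB → tape 8 (remaining 155 GB)
501 GB → tape 9 (remaining 299 GB)
121 GB → tape 7 (remaining 246 GB)
9 tapes × 800 GB = 7200 GB; used 5479 GB; unused 1721 GB.

1721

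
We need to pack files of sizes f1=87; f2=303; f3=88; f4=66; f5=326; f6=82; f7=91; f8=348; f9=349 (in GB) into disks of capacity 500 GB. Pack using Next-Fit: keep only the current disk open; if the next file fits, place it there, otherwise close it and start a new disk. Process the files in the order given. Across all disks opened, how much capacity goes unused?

Put f1 (87 GB) in disk 1; 413 GB remain.
Put f2 (303 GB) in disk 1; 110 GB remain.
Put f3 (88 GB) in disk 1; 22 GB remain.
Put f4 (66 GB) in disk 2; 434 GB remain.
Put f5 (326 GB) in disk 2; 108 GB remain.
Put f6 (82 GB) in disk 2; 26 GB remain.
Put f7 (91 GB) in disk 3; 409 GB remain.
Put f8 (348 GB) in disk 3; 61 GB remain.
Put f9 (349 GB) in disk 4; 151 GB remain.
4 disks × 500 GB = 2000 GB; used 1740 GB; unused 260 GB.

260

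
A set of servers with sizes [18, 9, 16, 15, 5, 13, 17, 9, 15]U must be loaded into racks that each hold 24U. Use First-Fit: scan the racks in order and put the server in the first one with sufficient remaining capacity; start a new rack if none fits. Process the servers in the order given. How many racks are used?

6

Put 18U in rack 1; 6U remain.
Put 9U in rack 2; 15U remain.
Put 16U in rack 3; 8U remain.
Put 15U in rack 2; 0U remain.
Put 5U in rack 1; 1U remain.
Put 13U in rack 4; 11U remain.
Put 17U in rack 5; 7U remain.
Put 9U in rack 4; 2U remain.
Put 15U in rack 6; 9U remain.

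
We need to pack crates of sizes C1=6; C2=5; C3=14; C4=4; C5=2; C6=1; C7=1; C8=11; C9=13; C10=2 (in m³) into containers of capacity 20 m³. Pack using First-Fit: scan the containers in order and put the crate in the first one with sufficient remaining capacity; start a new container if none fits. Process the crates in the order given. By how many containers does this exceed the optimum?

1

First-Fit: [6,5,4,2,1,1] [14,2] [11] [13] → 4 containers.
Total size 59 m³; any packing needs at least ⌈59/20⌉ = 3 containers.
An optimal packing achieves that bound: [14,6] [13,5,2] [11,4,2,1,1] → 3 containers.
Excess: 4 − 3 = 1.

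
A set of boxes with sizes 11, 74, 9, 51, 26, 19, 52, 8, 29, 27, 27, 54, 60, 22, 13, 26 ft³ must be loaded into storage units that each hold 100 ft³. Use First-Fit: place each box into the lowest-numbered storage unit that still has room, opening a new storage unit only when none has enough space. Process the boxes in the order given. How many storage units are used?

6

storage unit 1: place 11 ft³, 89 ft³ left
storage unit 1: place 74 ft³, 15 ft³ left
storage unit 1: place 9 ft³, 6 ft³ left
storage unit 2: place 51 ft³, 49 ft³ left
storage unit 2: place 26 ft³, 23 ft³ left
storage unit 2: place 19 ft³, 4 ft³ left
storage unit 3: place 52 ft³, 48 ft³ left
storage unit 3: place 8 ft³, 40 ft³ left
storage unit 3: place 29 ft³, 11 ft³ left
storage unit 4: place 27 ft³, 73 ft³ left
storage unit 4: place 27 ft³, 46 ft³ left
storage unit 5: place 54 ft³, 46 ft³ left
storage unit 6: place 60 ft³, 40 ft³ left
storage unit 4: place 22 ft³, 24 ft³ left
storage unit 4: place 13 ft³, 11 ft³ left
storage unit 5: place 26 ft³, 20 ft³ left
Final storage units: [11,74,9] [51,26,19] [52,8,29] [27,27,22,13] [54,26] [60].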